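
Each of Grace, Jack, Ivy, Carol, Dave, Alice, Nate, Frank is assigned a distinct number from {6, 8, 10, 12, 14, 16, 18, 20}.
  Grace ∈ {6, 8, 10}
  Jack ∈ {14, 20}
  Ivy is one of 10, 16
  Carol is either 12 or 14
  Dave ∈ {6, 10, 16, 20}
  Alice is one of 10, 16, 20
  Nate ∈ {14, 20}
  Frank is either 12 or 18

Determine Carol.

12

The 8 variables draw from only 8 values {6, 8, 10, 12, 14, 16, 18, 20}, so each is used; only Grace can be 8, hence Grace = 8.
The 7 still-open variables draw from only 7 values {6, 10, 12, 14, 16, 18, 20}, so each is used; only Dave can be 6, hence Dave = 6.
The 6 still-open variables together cover exactly {10, 12, 14, 16, 18, 20} — 6 values for 6 variables — and 18 appears only in Frank's list, so Frank = 18.
Among the 5 still-open variables, 12 fits only Carol (and all 5 values in {10, 12, 14, 16, 20} must be used), so Carol = 12.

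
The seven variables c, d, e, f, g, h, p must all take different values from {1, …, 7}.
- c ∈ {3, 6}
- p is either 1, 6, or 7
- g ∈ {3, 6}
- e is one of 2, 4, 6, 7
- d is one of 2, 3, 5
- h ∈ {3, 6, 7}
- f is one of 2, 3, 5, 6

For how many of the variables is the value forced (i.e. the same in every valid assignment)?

Among the 7 variables, 1 fits only p (and all 7 values in {1, 2, 3, 4, 5, 6, 7} must be used), so p = 1.
Among the 6 still-open variables, 4 fits only e (and all 6 values in {2, 3, 4, 5, 6, 7} must be used), so e = 4.
The 5 still-open variables draw from only 5 values {2, 3, 5, 6, 7}, so each is used; only h can be 7, hence h = 7.
c and g share exactly the 2 values {3, 6}; by pigeonhole those values go to them, so strike 3, 6 from d, f.
Determined: e=4, h=7, p=1. The other variables each still have more than one consistent value. That makes 3.

3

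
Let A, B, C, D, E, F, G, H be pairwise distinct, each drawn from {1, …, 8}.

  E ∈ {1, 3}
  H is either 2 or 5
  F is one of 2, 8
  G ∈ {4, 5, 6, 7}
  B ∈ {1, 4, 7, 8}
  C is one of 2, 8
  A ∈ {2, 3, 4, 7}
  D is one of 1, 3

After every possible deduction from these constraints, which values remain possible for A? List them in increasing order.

The 8 variables together cover exactly {1, 2, 3, 4, 5, 6, 7, 8} — 8 values for 8 variables — and 6 appears only in G's list, so G = 6.
Among the 7 still-open variables, 5 fits only H (and all 7 values in {1, 2, 3, 4, 5, 7, 8} must be used), so H = 5.
The 2 variables C and F are confined to {2, 8}, which locks those values in; drop them from A, B.
D and E between them cover only {1, 3} — a naked pair. Remove those values from A, B.
No further eliminations apply; A can still be any of 4, 7.

4, 7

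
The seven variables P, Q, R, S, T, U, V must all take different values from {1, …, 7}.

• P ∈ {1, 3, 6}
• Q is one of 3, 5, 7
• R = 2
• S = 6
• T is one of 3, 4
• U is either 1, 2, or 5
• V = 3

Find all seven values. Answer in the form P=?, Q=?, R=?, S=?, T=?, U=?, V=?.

R has just one choice, so R = 2. Remove 2 from U.
S has just one choice, so S = 6. So P can't be 6.
V must be 3 (only option left). Eliminate 3 elsewhere: P, Q, T.
P's domain is down to {1}, so P = 1. Remove 1 from U.
T must be 4 (only option left).
U has just one choice, so U = 5. Remove 5 from Q.
Q must be 7 (only option left).

P=1, Q=7, R=2, S=6, T=4, U=5, V=3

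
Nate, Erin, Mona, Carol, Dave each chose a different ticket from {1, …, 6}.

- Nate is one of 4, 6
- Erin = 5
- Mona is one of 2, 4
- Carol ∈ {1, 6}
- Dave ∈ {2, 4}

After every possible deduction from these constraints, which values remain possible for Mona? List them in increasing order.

2, 4

Erin's domain is down to {5}, so Erin = 5.
Among the 4 still-open variables, 1 fits only Carol (and all 4 values in {1, 2, 4, 6} must be used), so Carol = 1.
The 3 still-open variables together cover exactly {2, 4, 6} — 3 values for 3 variables — and 6 appears only in Nate's list, so Nate = 6.
No further eliminations apply; Mona can still be any of 2, 4.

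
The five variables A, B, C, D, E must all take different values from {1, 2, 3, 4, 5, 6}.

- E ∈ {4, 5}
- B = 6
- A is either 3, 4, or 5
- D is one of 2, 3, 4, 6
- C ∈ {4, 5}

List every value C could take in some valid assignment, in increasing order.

B must be 6 (only option left). So D can't be 6.
The 4 still-open variables together cover exactly {2, 3, 4, 5} — 4 values for 4 variables — and 2 appears only in D's list, so D = 2.
The 3 still-open variables together cover exactly {3, 4, 5} — 3 values for 3 variables — and 3 appears only in A's list, so A = 3.
No further eliminations apply; C can still be any of 4, 5.

4, 5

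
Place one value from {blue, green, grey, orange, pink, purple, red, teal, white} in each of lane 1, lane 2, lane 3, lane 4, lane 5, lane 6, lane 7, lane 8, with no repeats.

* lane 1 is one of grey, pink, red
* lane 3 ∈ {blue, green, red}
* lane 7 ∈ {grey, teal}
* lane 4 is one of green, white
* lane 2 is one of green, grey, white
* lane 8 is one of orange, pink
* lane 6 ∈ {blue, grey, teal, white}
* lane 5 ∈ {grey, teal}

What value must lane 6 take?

The 8 variables together cover exactly {blue, green, grey, orange, pink, red, teal, white} — 8 values for 8 variables — and orange appears only in lane 8's list, so lane 8 = orange.
The 7 still-open variables together cover exactly {blue, green, grey, pink, red, teal, white} — 7 values for 7 variables — and pink appears only in lane 1's list, so lane 1 = pink.
The 6 still-open variables draw from only 6 values {blue, green, grey, red, teal, white}, so each is used; only lane 3 can be red, hence lane 3 = red.
Among the 5 still-open variables, blue fits only lane 6 (and all 5 values in {blue, green, grey, teal, white} must be used), so lane 6 = blue.

blue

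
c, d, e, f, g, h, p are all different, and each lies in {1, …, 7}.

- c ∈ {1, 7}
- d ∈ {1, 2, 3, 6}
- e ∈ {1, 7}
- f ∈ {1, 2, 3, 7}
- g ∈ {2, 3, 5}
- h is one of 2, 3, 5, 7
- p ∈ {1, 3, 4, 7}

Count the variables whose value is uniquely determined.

The 7 variables together cover exactly {1, 2, 3, 4, 5, 6, 7} — 7 values for 7 variables — and 4 appears only in p's list, so p = 4.
The 6 still-open variables draw from only 6 values {1, 2, 3, 5, 6, 7}, so each is used; only d can be 6, hence d = 6.
c and e between them cover only {1, 7} — a naked pair. Remove those values from f, h.
Determined: d=6, p=4. The other variables each still have more than one consistent value. That makes 2.

2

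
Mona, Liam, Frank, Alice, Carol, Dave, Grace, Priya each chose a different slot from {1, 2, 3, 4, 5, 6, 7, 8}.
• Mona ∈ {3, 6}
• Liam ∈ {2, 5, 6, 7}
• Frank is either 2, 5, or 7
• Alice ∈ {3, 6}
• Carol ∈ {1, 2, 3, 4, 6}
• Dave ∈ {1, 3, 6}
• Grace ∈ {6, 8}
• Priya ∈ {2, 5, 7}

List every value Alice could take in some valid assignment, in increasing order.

3, 6

The 8 variables together cover exactly {1, 2, 3, 4, 5, 6, 7, 8} — 8 values for 8 variables — and 4 appears only in Carol's list, so Carol = 4.
Among the 7 still-open variables, 1 fits only Dave (and all 7 values in {1, 2, 3, 5, 6, 7, 8} must be used), so Dave = 1.
The 6 still-open variables draw from only 6 values {2, 3, 5, 6, 7, 8}, so each is used; only Grace can be 8, hence Grace = 8.
The 2 variables Mona and Alice are confined to {3, 6}, which locks those values in; drop them from Liam.
No further eliminations apply; Alice can still be any of 3, 6.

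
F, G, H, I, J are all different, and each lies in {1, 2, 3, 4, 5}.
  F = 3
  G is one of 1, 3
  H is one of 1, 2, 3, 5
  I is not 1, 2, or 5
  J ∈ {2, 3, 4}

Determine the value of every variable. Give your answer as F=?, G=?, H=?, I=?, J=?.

F=3, G=1, H=5, I=4, J=2

F's domain is down to {3}, so F = 3. Eliminate 3 elsewhere: G, H, I, J.
G has just one choice, so G = 1. Remove 1 from H.
That leaves I = 4. Remove 4 from J.
J must be 2 (only option left). So H can't be 2.
H has just one choice, so H = 5.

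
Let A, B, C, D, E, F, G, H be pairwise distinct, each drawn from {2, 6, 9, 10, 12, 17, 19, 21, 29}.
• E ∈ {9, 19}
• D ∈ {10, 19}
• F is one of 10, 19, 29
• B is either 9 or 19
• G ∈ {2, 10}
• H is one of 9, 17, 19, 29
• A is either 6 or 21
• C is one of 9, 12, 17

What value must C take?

B and E share exactly the 2 values {9, 19}; by pigeonhole those values go to them, so strike 9, 19 from C, D, F, H.
That leaves D = 10. So F, G can't be 10.
F has just one choice, so F = 29. Eliminate 29 elsewhere: H.
G has just one choice, so G = 2.
That leaves H = 17. Strike 17 from C.
So C = 12.

12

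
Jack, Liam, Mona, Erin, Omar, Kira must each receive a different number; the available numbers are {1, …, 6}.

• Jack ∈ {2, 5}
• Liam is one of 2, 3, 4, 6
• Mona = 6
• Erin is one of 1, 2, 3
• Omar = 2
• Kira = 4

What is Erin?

1

Mona's domain is down to {6}, so Mona = 6. Eliminate 6 elsewhere: Liam.
That leaves Omar = 2. Remove 2 from Jack, Liam, Erin.
That leaves Kira = 4. Strike 4 from Liam.
That leaves Jack = 5.
Liam's domain is down to {3}, so Liam = 3. So Erin can't be 3.
So Erin = 1.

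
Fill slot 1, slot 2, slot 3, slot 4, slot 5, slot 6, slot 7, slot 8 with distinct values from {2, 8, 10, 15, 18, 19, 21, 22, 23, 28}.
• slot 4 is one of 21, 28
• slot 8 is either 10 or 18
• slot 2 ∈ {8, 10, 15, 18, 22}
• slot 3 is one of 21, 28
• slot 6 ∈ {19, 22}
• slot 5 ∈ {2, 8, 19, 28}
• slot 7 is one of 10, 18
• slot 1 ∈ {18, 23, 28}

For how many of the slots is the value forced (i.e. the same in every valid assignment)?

1

slot 3 and slot 4 between them cover only {21, 28} — a naked pair. Remove those values from slot 1, slot 5.
slot 7 and slot 8 share exactly the 2 values {10, 18}; by pigeonhole those values go to them, so strike 10, 18 from slot 1, slot 2.
slot 1 must be 23 (only option left).
Determined: slot 1=23. The other slots each still have more than one consistent value. That makes 1.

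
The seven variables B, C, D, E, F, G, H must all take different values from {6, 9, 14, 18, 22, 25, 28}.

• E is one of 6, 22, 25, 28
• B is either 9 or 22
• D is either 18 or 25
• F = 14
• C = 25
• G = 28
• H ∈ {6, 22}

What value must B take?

9

C must be 25 (only option left). Strike 25 from D, E.
D has just one choice, so D = 18.
F has just one choice, so F = 14.
G has just one choice, so G = 28. Strike 28 from E.
The 3 still-open variables draw from only 3 values {6, 9, 22}, so each is used; only B can be 9, hence B = 9.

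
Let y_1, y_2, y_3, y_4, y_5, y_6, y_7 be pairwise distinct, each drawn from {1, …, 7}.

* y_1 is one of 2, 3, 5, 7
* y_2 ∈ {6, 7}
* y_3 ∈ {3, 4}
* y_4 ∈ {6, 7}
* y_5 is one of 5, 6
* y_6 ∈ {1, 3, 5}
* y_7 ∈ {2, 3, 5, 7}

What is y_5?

5

Among the 7 variables, 1 fits only y_6 (and all 7 values in {1, 2, 3, 4, 5, 6, 7} must be used), so y_6 = 1.
The 6 still-open variables draw from only 6 values {2, 3, 4, 5, 6, 7}, so each is used; only y_3 can be 4, hence y_3 = 4.
y_2 and y_4 between them cover only {6, 7} — a naked pair. Remove those values from y_1, y_5, y_7.
So y_5 = 5.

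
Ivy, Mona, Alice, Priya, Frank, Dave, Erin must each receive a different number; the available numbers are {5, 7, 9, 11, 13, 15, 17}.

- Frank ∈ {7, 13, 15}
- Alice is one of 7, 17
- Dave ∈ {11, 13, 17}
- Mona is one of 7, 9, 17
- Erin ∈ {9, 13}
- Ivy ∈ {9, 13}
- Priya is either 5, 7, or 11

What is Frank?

15

The 7 variables draw from only 7 values {5, 7, 9, 11, 13, 15, 17}, so each is used; only Priya can be 5, hence Priya = 5.
Among the 6 still-open variables, 11 fits only Dave (and all 6 values in {7, 9, 11, 13, 15, 17} must be used), so Dave = 11.
The 5 still-open variables draw from only 5 values {7, 9, 13, 15, 17}, so each is used; only Frank can be 15, hence Frank = 15.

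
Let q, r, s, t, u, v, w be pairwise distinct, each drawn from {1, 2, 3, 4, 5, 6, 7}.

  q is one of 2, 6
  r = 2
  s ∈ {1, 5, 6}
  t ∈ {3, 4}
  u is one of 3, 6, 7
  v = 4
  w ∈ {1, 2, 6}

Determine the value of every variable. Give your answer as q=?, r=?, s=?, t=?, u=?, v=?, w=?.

q=6, r=2, s=5, t=3, u=7, v=4, w=1

r must be 2 (only option left). Remove 2 from q, w.
v has just one choice, so v = 4. Remove 4 from t.
That leaves q = 6. Remove 6 from s, u, w.
t must be 3 (only option left). Remove 3 from u.
u's domain is down to {7}, so u = 7.
That leaves w = 1. Remove 1 from s.
s must be 5 (only option left).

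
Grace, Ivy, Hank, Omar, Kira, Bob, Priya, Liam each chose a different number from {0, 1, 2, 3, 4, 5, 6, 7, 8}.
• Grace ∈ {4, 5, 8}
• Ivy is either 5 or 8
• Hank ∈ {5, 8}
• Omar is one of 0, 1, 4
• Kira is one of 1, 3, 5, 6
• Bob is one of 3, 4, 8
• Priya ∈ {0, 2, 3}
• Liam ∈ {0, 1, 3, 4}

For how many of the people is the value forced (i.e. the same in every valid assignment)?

The 8 variables together cover exactly {0, 1, 2, 3, 4, 5, 6, 8} — 8 values for 8 variables — and 2 appears only in Priya's list, so Priya = 2.
The 7 still-open variables draw from only 7 values {0, 1, 3, 4, 5, 6, 8}, so each is used; only Kira can be 6, hence Kira = 6.
Ivy and Hank share exactly the 2 values {5, 8}; by pigeonhole those values go to them, so strike 5, 8 from Grace, Bob.
Grace's domain is down to {4}, so Grace = 4. Remove 4 from Omar, Bob, Liam.
That leaves Bob = 3. Strike 3 from Liam.
Determined: Grace=4, Kira=6, Bob=3, Priya=2. The other people each still have more than one consistent value. That makes 4.

4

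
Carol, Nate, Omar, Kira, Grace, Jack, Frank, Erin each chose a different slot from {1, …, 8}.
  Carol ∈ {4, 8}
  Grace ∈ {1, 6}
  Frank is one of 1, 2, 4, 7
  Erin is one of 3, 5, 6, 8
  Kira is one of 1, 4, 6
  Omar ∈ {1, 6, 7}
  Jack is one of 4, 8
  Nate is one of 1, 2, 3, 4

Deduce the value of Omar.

The 8 variables draw from only 8 values {1, 2, 3, 4, 5, 6, 7, 8}, so each is used; only Erin can be 5, hence Erin = 5.
The 7 still-open variables together cover exactly {1, 2, 3, 4, 6, 7, 8} — 7 values for 7 variables — and 3 appears only in Nate's list, so Nate = 3.
Among the 6 still-open variables, 2 fits only Frank (and all 6 values in {1, 2, 4, 6, 7, 8} must be used), so Frank = 2.
The 5 still-open variables draw from only 5 values {1, 4, 6, 7, 8}, so each is used; only Omar can be 7, hence Omar = 7.

7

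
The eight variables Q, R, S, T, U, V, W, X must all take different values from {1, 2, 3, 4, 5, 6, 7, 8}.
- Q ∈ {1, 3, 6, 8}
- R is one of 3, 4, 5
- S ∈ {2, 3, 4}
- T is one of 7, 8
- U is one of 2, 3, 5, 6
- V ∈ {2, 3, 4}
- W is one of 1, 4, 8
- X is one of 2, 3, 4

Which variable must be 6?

U

The 8 variables draw from only 8 values {1, 2, 3, 4, 5, 6, 7, 8}, so each is used; only T can be 7, hence T = 7.
The 3 variables S, V, X are confined to {2, 3, 4}, which locks those values in; drop them from Q, R, U, W.
That leaves R = 5. Eliminate 5 elsewhere: U.
So 6 goes to U.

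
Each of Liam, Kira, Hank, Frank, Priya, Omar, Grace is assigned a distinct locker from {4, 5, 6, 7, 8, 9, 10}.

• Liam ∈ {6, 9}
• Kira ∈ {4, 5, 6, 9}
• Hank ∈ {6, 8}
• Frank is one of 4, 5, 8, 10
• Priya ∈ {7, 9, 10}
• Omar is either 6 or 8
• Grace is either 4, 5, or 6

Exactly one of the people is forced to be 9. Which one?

Liam

The 7 variables together cover exactly {4, 5, 6, 7, 8, 9, 10} — 7 values for 7 variables — and 7 appears only in Priya's list, so Priya = 7.
Among the 6 still-open variables, 10 fits only Frank (and all 6 values in {4, 5, 6, 8, 9, 10} must be used), so Frank = 10.
Hank and Omar between them cover only {6, 8} — a naked pair. Remove those values from Liam, Kira, Grace.
So 9 goes to Liam.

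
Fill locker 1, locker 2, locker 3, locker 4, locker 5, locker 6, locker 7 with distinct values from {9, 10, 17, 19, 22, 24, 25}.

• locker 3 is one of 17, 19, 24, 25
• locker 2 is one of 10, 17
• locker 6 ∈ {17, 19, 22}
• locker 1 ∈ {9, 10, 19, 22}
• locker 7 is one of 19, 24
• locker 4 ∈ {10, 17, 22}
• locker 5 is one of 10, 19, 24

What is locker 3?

25

The 7 variables together cover exactly {9, 10, 17, 19, 22, 24, 25} — 7 values for 7 variables — and 9 appears only in locker 1's list, so locker 1 = 9.
Among the 6 still-open variables, 25 fits only locker 3 (and all 6 values in {10, 17, 19, 22, 24, 25} must be used), so locker 3 = 25.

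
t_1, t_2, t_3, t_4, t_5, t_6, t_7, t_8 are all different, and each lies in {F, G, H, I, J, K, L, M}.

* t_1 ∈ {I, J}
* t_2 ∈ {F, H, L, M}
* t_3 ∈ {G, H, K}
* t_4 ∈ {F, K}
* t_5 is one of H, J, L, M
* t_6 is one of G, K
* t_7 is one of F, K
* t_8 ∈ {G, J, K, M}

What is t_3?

Among the 8 variables, I fits only t_1 (and all 8 values in {F, G, H, I, J, K, L, M} must be used), so t_1 = I.
t_4 and t_7 between them cover only {F, K} — a naked pair. Remove those values from t_2, t_3, t_6, t_8.
t_6 must be G (only option left). Strike G from t_3, t_8.
So t_3 = H.

H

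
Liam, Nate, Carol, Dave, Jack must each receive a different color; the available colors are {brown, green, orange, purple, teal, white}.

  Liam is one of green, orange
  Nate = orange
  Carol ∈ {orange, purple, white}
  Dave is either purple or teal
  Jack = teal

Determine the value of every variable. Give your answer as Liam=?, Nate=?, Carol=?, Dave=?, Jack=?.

Nate must be orange (only option left). So Liam, Carol can't be orange.
That leaves Jack = teal. So Dave can't be teal.
Liam has just one choice, so Liam = green.
Dave's domain is down to {purple}, so Dave = purple. So Carol can't be purple.
Carol must be white (only option left).

Liam=green, Nate=orange, Carol=white, Dave=purple, Jack=teal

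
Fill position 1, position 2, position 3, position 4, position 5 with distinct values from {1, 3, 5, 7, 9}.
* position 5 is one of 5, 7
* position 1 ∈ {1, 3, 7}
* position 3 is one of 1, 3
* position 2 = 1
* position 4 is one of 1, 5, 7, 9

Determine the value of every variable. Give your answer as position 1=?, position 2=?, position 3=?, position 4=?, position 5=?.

position 2's domain is down to {1}, so position 2 = 1. So position 1, position 3, position 4 can't be 1.
position 3 has just one choice, so position 3 = 3. So position 1 can't be 3.
position 1's domain is down to {7}, so position 1 = 7. Remove 7 from position 4, position 5.
position 5 has just one choice, so position 5 = 5. Remove 5 from position 4.
That leaves position 4 = 9.

position 1=7, position 2=1, position 3=3, position 4=9, position 5=5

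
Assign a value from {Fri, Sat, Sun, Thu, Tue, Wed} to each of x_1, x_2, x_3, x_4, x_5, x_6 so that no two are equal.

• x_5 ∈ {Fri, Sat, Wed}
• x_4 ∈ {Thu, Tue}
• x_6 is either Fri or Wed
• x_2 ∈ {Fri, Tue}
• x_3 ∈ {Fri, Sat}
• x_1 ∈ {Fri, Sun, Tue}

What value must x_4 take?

The 6 variables together cover exactly {Fri, Sat, Sun, Thu, Tue, Wed} — 6 values for 6 variables — and Sun appears only in x_1's list, so x_1 = Sun.
Among the 5 still-open variables, Thu fits only x_4 (and all 5 values in {Fri, Sat, Thu, Tue, Wed} must be used), so x_4 = Thu.

Thu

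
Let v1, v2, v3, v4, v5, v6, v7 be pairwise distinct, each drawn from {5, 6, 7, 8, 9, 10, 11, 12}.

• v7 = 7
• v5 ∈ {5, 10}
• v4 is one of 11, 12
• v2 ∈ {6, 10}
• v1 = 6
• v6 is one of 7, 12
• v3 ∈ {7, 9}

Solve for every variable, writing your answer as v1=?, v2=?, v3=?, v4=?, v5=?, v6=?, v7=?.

v1 has just one choice, so v1 = 6. So v2 can't be 6.
v2 must be 10 (only option left). So v5 can't be 10.
v5 has just one choice, so v5 = 5.
That leaves v7 = 7. Eliminate 7 elsewhere: v3, v6.
v3 must be 9 (only option left).
v6 must be 12 (only option left). So v4 can't be 12.
v4 has just one choice, so v4 = 11.

v1=6, v2=10, v3=9, v4=11, v5=5, v6=12, v7=7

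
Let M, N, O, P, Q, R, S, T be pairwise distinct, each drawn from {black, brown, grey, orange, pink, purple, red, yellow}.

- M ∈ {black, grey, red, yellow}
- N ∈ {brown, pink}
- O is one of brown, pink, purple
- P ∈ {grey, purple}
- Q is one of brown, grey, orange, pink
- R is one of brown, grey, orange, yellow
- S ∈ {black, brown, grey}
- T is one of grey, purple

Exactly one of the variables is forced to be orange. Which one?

Q

The 8 variables together cover exactly {black, brown, grey, orange, pink, purple, red, yellow} — 8 values for 8 variables — and red appears only in M's list, so M = red.
Among the 7 still-open variables, black fits only S (and all 7 values in {black, brown, grey, orange, pink, purple, yellow} must be used), so S = black.
The 6 still-open variables draw from only 6 values {brown, grey, orange, pink, purple, yellow}, so each is used; only R can be yellow, hence R = yellow.
Among the 5 still-open variables, orange fits only Q (and all 5 values in {brown, grey, orange, pink, purple} must be used), so Q = orange.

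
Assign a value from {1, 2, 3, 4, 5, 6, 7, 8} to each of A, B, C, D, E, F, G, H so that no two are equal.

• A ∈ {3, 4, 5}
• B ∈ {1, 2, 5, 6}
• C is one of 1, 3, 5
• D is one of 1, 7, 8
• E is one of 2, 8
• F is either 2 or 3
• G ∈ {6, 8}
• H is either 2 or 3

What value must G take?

Among the 8 variables, 4 fits only A (and all 8 values in {1, 2, 3, 4, 5, 6, 7, 8} must be used), so A = 4.
The 7 still-open variables together cover exactly {1, 2, 3, 5, 6, 7, 8} — 7 values for 7 variables — and 7 appears only in D's list, so D = 7.
F and H share exactly the 2 values {2, 3}; by pigeonhole those values go to them, so strike 2, 3 from B, C, E.
That leaves E = 8. Eliminate 8 elsewhere: G.
So G = 6.

6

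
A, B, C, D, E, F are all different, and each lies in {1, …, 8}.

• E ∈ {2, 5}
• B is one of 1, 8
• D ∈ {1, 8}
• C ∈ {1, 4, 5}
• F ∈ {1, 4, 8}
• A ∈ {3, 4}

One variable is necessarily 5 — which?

The 6 variables together cover exactly {1, 2, 3, 4, 5, 8} — 6 values for 6 variables — and 2 appears only in E's list, so E = 2.
The 5 still-open variables draw from only 5 values {1, 3, 4, 5, 8}, so each is used; only A can be 3, hence A = 3.
The 4 still-open variables draw from only 4 values {1, 4, 5, 8}, so each is used; only C can be 5, hence C = 5.

C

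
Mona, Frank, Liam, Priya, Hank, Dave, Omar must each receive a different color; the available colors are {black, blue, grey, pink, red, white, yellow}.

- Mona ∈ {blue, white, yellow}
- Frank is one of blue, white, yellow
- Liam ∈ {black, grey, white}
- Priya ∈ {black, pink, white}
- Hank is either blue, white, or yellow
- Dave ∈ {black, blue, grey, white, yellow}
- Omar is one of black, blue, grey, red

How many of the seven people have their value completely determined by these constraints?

2

Among the 7 variables, pink fits only Priya (and all 7 values in {black, blue, grey, pink, red, white, yellow} must be used), so Priya = pink.
The 6 still-open variables together cover exactly {black, blue, grey, red, white, yellow} — 6 values for 6 variables — and red appears only in Omar's list, so Omar = red.
Mona, Frank, Hank share exactly the 3 values {blue, white, yellow}; by pigeonhole those values go to them, so strike blue, white, yellow from Liam, Dave.
Determined: Priya=pink, Omar=red. The other people each still have more than one consistent value. That makes 2.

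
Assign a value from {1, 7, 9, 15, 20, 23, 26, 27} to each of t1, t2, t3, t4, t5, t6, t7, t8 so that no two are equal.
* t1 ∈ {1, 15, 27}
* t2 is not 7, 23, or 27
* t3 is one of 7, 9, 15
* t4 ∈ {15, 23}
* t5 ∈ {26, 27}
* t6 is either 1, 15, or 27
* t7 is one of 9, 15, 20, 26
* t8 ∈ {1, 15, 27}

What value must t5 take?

The 8 variables together cover exactly {1, 7, 9, 15, 20, 23, 26, 27} — 8 values for 8 variables — and 7 appears only in t3's list, so t3 = 7.
Among the 7 still-open variables, 23 fits only t4 (and all 7 values in {1, 9, 15, 20, 23, 26, 27} must be used), so t4 = 23.
t1, t6, t8 share exactly the 3 values {1, 15, 27}; by pigeonhole those values go to them, so strike 1, 15, 27 from t2, t5, t7.
So t5 = 26.

26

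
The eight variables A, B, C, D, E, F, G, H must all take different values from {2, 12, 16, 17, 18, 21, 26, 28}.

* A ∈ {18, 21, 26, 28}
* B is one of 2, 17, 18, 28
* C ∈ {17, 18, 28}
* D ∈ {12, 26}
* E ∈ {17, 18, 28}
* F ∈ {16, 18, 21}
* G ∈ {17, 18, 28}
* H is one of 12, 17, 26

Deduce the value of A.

The 8 variables together cover exactly {2, 12, 16, 17, 18, 21, 26, 28} — 8 values for 8 variables — and 2 appears only in B's list, so B = 2.
The 7 still-open variables draw from only 7 values {12, 16, 17, 18, 21, 26, 28}, so each is used; only F can be 16, hence F = 16.
The 6 still-open variables together cover exactly {12, 17, 18, 21, 26, 28} — 6 values for 6 variables — and 21 appears only in A's list, so A = 21.

21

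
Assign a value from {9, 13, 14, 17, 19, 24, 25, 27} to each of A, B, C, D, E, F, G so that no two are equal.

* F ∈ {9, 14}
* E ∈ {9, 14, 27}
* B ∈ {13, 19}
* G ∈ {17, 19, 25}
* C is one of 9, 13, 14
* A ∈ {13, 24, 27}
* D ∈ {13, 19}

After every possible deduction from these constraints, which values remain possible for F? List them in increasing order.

9, 14

B and D between them cover only {13, 19} — a naked pair. Remove those values from A, C, G.
C and F share exactly the 2 values {9, 14}; by pigeonhole those values go to them, so strike 9, 14 from E.
That leaves E = 27. Remove 27 from A.
A has just one choice, so A = 24.
No further eliminations apply; F can still be any of 9, 14.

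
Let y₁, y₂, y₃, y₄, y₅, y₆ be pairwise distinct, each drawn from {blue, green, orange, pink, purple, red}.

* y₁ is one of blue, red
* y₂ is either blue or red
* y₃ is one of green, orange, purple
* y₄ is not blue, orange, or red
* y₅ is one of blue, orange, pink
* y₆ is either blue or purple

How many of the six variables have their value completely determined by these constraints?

y₁ and y₂ between them cover only {blue, red} — a naked pair. Remove those values from y₅, y₆.
y₆ must be purple (only option left). Remove purple from y₃, y₄.
Determined: y₆=purple. The other variables each still have more than one consistent value. That makes 1.

1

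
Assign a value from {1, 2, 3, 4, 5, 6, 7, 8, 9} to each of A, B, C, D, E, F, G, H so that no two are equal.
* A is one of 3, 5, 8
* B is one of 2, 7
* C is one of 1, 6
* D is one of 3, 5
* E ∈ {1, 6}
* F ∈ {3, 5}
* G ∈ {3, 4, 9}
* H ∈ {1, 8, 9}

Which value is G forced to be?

The 2 variables C and E are confined to {1, 6}, which locks those values in; drop them from H.
The 2 variables D and F are confined to {3, 5}, which locks those values in; drop them from A, G.
A must be 8 (only option left). So H can't be 8.
H's domain is down to {9}, so H = 9. Remove 9 from G.
So G = 4.

4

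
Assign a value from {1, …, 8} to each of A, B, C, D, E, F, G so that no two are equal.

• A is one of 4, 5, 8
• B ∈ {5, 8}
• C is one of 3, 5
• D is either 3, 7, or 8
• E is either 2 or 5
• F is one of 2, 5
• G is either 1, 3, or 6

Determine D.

E and F between them cover only {2, 5} — a naked pair. Remove those values from A, B, C.
B's domain is down to {8}, so B = 8. So A, D can't be 8.
C must be 3 (only option left). Eliminate 3 elsewhere: D, G.
So D = 7.

7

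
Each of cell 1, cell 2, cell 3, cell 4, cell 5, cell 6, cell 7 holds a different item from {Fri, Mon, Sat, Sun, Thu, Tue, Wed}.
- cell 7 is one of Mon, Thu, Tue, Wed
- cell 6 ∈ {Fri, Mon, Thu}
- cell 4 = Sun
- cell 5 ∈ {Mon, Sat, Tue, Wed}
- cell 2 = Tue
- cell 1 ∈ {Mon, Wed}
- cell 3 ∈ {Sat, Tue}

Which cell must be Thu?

cell 7

cell 2's domain is down to {Tue}, so cell 2 = Tue. Remove Tue from cell 3, cell 5, cell 7.
cell 3 has just one choice, so cell 3 = Sat. Strike Sat from cell 5.
cell 4's domain is down to {Sun}, so cell 4 = Sun.
The 4 still-open variables draw from only 4 values {Fri, Mon, Thu, Wed}, so each is used; only cell 6 can be Fri, hence cell 6 = Fri.
The 3 still-open variables draw from only 3 values {Mon, Thu, Wed}, so each is used; only cell 7 can be Thu, hence cell 7 = Thu.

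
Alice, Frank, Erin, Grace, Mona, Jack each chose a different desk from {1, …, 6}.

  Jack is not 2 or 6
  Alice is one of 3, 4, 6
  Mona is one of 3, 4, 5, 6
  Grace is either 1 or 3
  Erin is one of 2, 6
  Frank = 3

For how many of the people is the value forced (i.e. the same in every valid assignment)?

3

Frank has just one choice, so Frank = 3. So Alice, Grace, Mona, Jack can't be 3.
That leaves Grace = 1. Eliminate 1 elsewhere: Jack.
The 4 still-open variables together cover exactly {2, 4, 5, 6} — 4 values for 4 variables — and 2 appears only in Erin's list, so Erin = 2.
Determined: Frank=3, Erin=2, Grace=1. The other people each still have more than one consistent value. That makes 3.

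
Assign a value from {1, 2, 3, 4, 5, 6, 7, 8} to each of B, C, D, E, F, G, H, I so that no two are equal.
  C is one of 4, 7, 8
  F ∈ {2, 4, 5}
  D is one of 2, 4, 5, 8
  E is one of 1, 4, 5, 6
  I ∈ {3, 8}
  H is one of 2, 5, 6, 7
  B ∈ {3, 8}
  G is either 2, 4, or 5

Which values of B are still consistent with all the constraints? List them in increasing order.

Among the 8 variables, 1 fits only E (and all 8 values in {1, 2, 3, 4, 5, 6, 7, 8} must be used), so E = 1.
The 7 still-open variables draw from only 7 values {2, 3, 4, 5, 6, 7, 8}, so each is used; only H can be 6, hence H = 6.
The 6 still-open variables draw from only 6 values {2, 3, 4, 5, 7, 8}, so each is used; only C can be 7, hence C = 7.
The 2 variables B and I are confined to {3, 8}, which locks those values in; drop them from D.
No further eliminations apply; B can still be any of 3, 8.

3, 8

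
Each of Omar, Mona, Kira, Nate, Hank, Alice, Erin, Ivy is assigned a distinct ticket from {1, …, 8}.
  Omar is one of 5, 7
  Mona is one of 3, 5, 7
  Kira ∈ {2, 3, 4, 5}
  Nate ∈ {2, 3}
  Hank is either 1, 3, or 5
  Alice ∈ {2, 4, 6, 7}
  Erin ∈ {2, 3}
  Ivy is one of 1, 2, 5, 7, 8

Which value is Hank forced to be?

Among the 8 variables, 6 fits only Alice (and all 8 values in {1, 2, 3, 4, 5, 6, 7, 8} must be used), so Alice = 6.
The 7 still-open variables draw from only 7 values {1, 2, 3, 4, 5, 7, 8}, so each is used; only Kira can be 4, hence Kira = 4.
The 6 still-open variables draw from only 6 values {1, 2, 3, 5, 7, 8}, so each is used; only Ivy can be 8, hence Ivy = 8.
The 5 still-open variables together cover exactly {1, 2, 3, 5, 7} — 5 values for 5 variables — and 1 appears only in Hank's list, so Hank = 1.

1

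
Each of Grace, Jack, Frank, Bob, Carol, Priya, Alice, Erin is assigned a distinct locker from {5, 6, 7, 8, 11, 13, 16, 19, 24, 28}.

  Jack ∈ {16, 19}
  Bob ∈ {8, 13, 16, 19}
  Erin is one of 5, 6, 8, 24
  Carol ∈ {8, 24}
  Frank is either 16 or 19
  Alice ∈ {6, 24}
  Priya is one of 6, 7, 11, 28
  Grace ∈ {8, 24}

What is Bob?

Grace and Carol share exactly the 2 values {8, 24}; by pigeonhole those values go to them, so strike 8, 24 from Bob, Alice, Erin.
Alice must be 6 (only option left). Eliminate 6 elsewhere: Priya, Erin.
Erin must be 5 (only option left).
The 2 variables Jack and Frank are confined to {16, 19}, which locks those values in; drop them from Bob.
So Bob = 13.

13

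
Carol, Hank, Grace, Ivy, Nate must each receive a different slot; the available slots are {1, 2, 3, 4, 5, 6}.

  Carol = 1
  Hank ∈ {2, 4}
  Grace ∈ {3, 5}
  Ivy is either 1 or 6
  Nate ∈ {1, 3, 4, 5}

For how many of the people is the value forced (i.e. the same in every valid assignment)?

2

Carol's domain is down to {1}, so Carol = 1. So Ivy, Nate can't be 1.
That leaves Ivy = 6.
Determined: Carol=1, Ivy=6. The other people each still have more than one consistent value. That makes 2.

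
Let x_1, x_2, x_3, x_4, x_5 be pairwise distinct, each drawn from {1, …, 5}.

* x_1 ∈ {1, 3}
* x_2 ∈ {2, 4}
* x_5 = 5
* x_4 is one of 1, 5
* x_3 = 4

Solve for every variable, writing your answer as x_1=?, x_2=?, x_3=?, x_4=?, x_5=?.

x_3 has just one choice, so x_3 = 4. Strike 4 from x_2.
That leaves x_5 = 5. So x_4 can't be 5.
That leaves x_2 = 2.
That leaves x_4 = 1. Remove 1 from x_1.
x_1 has just one choice, so x_1 = 3.

x_1=3, x_2=2, x_3=4, x_4=1, x_5=5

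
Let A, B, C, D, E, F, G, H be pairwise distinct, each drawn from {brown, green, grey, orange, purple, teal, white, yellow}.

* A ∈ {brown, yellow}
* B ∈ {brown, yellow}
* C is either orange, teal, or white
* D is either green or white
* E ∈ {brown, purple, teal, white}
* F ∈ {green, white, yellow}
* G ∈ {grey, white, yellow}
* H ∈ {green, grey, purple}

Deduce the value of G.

The 8 variables draw from only 8 values {brown, green, grey, orange, purple, teal, white, yellow}, so each is used; only C can be orange, hence C = orange.
The 7 still-open variables together cover exactly {brown, green, grey, purple, teal, white, yellow} — 7 values for 7 variables — and teal appears only in E's list, so E = teal.
The 6 still-open variables draw from only 6 values {brown, green, grey, purple, white, yellow}, so each is used; only H can be purple, hence H = purple.
The 5 still-open variables draw from only 5 values {brown, green, grey, white, yellow}, so each is used; only G can be grey, hence G = grey.

grey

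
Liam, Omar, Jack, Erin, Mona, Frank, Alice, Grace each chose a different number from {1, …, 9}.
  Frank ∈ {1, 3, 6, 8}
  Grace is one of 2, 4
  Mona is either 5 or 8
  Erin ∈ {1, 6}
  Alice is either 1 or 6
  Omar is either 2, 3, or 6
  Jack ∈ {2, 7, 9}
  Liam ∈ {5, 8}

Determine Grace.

Liam and Mona between them cover only {5, 8} — a naked pair. Remove those values from Frank.
Erin and Alice between them cover only {1, 6} — a naked pair. Remove those values from Omar, Frank.
Frank must be 3 (only option left). Strike 3 from Omar.
Omar's domain is down to {2}, so Omar = 2. Eliminate 2 elsewhere: Jack, Grace.
So Grace = 4.

4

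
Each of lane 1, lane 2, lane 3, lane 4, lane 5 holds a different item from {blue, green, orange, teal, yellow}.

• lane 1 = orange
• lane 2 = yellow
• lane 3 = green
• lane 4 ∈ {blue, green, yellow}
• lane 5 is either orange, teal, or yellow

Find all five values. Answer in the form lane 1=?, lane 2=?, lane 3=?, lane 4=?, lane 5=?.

lane 1 must be orange (only option left). So lane 5 can't be orange.
lane 2's domain is down to {yellow}, so lane 2 = yellow. So lane 4, lane 5 can't be yellow.
That leaves lane 3 = green. Remove green from lane 4.
That leaves lane 4 = blue.
That leaves lane 5 = teal.

lane 1=orange, lane 2=yellow, lane 3=green, lane 4=blue, lane 5=teal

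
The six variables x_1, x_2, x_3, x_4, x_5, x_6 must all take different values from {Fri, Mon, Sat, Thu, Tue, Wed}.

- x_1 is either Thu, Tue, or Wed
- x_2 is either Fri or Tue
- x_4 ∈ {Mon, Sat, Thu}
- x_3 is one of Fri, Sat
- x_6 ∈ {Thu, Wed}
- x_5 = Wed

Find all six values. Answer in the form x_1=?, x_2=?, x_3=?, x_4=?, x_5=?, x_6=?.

x_1=Tue, x_2=Fri, x_3=Sat, x_4=Mon, x_5=Wed, x_6=Thu

x_5 must be Wed (only option left). Strike Wed from x_1, x_6.
x_6 must be Thu (only option left). Eliminate Thu elsewhere: x_1, x_4.
x_1 must be Tue (only option left). Remove Tue from x_2.
x_2 must be Fri (only option left). So x_3 can't be Fri.
x_3 has just one choice, so x_3 = Sat. Strike Sat from x_4.
x_4 has just one choice, so x_4 = Mon.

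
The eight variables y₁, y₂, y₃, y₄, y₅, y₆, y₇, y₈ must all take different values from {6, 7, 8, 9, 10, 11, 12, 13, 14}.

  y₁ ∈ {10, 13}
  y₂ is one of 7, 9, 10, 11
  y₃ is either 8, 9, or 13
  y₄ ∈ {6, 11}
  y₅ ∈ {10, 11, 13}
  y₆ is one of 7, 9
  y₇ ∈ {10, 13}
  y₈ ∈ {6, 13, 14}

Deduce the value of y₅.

11

Among the 8 variables, 8 fits only y₃ (and all 8 values in {6, 7, 8, 9, 10, 11, 13, 14} must be used), so y₃ = 8.
The 7 still-open variables draw from only 7 values {6, 7, 9, 10, 11, 13, 14}, so each is used; only y₈ can be 14, hence y₈ = 14.
The 6 still-open variables together cover exactly {6, 7, 9, 10, 11, 13} — 6 values for 6 variables — and 6 appears only in y₄'s list, so y₄ = 6.
y₁ and y₇ share exactly the 2 values {10, 13}; by pigeonhole those values go to them, so strike 10, 13 from y₂, y₅.
So y₅ = 11.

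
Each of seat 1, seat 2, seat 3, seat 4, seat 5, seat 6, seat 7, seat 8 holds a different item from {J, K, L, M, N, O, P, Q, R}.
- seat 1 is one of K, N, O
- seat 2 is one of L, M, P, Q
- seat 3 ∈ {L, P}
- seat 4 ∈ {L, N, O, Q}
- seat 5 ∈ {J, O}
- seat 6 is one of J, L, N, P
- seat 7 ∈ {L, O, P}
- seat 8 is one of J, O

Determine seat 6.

The 8 variables draw from only 8 values {J, K, L, M, N, O, P, Q}, so each is used; only seat 1 can be K, hence seat 1 = K.
The 7 still-open variables draw from only 7 values {J, L, M, N, O, P, Q}, so each is used; only seat 2 can be M, hence seat 2 = M.
Among the 6 still-open variables, Q fits only seat 4 (and all 6 values in {J, L, N, O, P, Q} must be used), so seat 4 = Q.
The 5 still-open variables draw from only 5 values {J, L, N, O, P}, so each is used; only seat 6 can be N, hence seat 6 = N.

N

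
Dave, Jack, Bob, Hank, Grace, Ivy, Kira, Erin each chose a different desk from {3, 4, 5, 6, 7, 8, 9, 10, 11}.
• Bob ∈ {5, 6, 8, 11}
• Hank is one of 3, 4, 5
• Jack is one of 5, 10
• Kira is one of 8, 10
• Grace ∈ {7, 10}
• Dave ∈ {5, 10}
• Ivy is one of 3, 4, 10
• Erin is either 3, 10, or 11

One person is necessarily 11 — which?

Erin

The 8 variables draw from only 8 values {3, 4, 5, 6, 7, 8, 10, 11}, so each is used; only Bob can be 6, hence Bob = 6.
The 7 still-open variables draw from only 7 values {3, 4, 5, 7, 8, 10, 11}, so each is used; only Grace can be 7, hence Grace = 7.
The 6 still-open variables together cover exactly {3, 4, 5, 8, 10, 11} — 6 values for 6 variables — and 8 appears only in Kira's list, so Kira = 8.
Among the 5 still-open variables, 11 fits only Erin (and all 5 values in {3, 4, 5, 10, 11} must be used), so Erin = 11.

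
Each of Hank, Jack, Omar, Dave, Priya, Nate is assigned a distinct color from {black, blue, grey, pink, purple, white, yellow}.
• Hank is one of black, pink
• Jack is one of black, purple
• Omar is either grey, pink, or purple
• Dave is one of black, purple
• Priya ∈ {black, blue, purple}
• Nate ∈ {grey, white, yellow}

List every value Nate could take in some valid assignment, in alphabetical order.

Jack and Dave share exactly the 2 values {black, purple}; by pigeonhole those values go to them, so strike black, purple from Hank, Omar, Priya.
Hank has just one choice, so Hank = pink. Eliminate pink elsewhere: Omar.
That leaves Omar = grey. Eliminate grey elsewhere: Nate.
That leaves Priya = blue.
No further eliminations apply; Nate can still be any of white, yellow.

white, yellow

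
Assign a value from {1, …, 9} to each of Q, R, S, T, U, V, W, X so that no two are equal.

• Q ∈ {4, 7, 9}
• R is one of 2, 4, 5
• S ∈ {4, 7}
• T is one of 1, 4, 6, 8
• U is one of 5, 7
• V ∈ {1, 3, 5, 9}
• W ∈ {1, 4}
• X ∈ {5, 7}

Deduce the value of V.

U and X between them cover only {5, 7} — a naked pair. Remove those values from Q, R, S, V.
S's domain is down to {4}, so S = 4. Remove 4 from Q, R, T, W.
W's domain is down to {1}, so W = 1. Strike 1 from T, V.
Q's domain is down to {9}, so Q = 9. Remove 9 from V.
So V = 3.

3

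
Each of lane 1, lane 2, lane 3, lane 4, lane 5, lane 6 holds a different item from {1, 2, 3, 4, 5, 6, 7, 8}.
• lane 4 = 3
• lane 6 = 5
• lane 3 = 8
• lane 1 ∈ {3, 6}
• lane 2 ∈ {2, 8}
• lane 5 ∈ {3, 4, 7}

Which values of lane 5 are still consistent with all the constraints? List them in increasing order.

lane 3 has just one choice, so lane 3 = 8. Strike 8 from lane 2.
lane 4 must be 3 (only option left). So lane 1, lane 5 can't be 3.
lane 6 must be 5 (only option left).
lane 1 has just one choice, so lane 1 = 6.
lane 2 has just one choice, so lane 2 = 2.
No further eliminations apply; lane 5 can still be any of 4, 7.

4, 7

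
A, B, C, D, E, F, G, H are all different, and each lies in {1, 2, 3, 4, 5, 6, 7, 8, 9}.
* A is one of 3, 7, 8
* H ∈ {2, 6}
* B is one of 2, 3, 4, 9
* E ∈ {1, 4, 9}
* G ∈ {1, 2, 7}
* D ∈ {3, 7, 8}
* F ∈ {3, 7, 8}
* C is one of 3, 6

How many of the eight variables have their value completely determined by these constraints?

A, D, F between them cover only {3, 7, 8} — a naked triple. Remove those values from B, C, G.
C must be 6 (only option left). Remove 6 from H.
H's domain is down to {2}, so H = 2. Strike 2 from B, G.
G's domain is down to {1}, so G = 1. Strike 1 from E.
Determined: C=6, G=1, H=2. The other variables each still have more than one consistent value. That makes 3.

3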